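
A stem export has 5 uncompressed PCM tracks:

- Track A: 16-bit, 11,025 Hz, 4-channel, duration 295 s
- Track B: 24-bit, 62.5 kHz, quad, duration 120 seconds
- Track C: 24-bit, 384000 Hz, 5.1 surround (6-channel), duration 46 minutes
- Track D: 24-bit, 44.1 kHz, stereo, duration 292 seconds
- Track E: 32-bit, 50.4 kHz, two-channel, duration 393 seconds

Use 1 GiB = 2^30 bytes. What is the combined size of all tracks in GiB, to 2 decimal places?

Track A: 11,025 × 295 × 2 × 4 = 26,019,000 bytes.
Track B: 62,500 × 120 × 3 × 4 = 90,000,000 bytes.
Track C: 46 minutes = 2,760 s; 384,000 × 2,760 × 3 × 6 = 19,077,120,000 bytes.
Track D: 44,100 × 292 × 3 × 2 = 77,263,200 bytes.
Track E: 50,400 × 393 × 4 × 2 = 158,457,600 bytes.
Total = 19,428,859,800 bytes = 18.09 GiB.

18.09 GiB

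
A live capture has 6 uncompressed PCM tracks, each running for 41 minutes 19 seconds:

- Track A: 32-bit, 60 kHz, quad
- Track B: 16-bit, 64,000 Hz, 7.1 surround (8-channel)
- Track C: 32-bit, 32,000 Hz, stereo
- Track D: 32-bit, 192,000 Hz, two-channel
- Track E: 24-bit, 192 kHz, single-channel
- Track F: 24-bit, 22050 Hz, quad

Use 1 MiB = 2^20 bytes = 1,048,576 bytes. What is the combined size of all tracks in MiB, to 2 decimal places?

41 minutes 19 seconds = 2,479 s.
Track A: 60,000 × 2,479 × 4 × 4 = 2,379,840,000 bytes.
Track B: 64,000 × 2,479 × 2 × 8 = 2,538,496,000 bytes.
Track C: 32,000 × 2,479 × 4 × 2 = 634,624,000 bytes.
Track D: 192,000 × 2,479 × 4 × 2 = 3,807,744,000 bytes.
Track E: 192,000 × 2,479 × 3 × 1 = 1,427,904,000 bytes.
Track F: 22,050 × 2,479 × 3 × 4 = 655,943,400 bytes.
Total = 11,444,551,400 bytes = 10914.37 MiB.

10914.37 MiB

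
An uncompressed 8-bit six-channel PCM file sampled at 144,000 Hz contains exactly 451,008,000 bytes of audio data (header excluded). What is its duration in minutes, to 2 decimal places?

8.70 minutes

Byte rate = 144,000 × 1 × 6 = 864,000 bytes/s.
Duration = 451,008,000 / 864,000 = 522 s.
522 s / 60 = 8.70 minutes.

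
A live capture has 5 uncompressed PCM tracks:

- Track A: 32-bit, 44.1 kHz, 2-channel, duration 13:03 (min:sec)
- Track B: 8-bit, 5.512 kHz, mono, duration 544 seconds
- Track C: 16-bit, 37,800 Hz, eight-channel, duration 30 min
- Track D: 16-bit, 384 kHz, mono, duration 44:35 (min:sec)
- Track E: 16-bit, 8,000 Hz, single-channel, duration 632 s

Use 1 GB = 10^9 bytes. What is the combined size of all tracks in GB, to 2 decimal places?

Track A: 13:03 (min:sec) = 783 s; 44,100 × 783 × 4 × 2 = 276,242,400 bytes.
Track B: 5,512 × 544 × 1 × 1 = 2,998,528 bytes.
Track C: 30 min = 1,800 s; 37,800 × 1,800 × 2 × 8 = 1,088,640,000 bytes.
Track D: 44:35 (min:sec) = 2,675 s; 384,000 × 2,675 × 2 × 1 = 2,054,400,000 bytes.
Track E: 8,000 × 632 × 2 × 1 = 10,112,000 bytes.
Total = 3,432,392,928 bytes = 3.43 GB.

3.43 GB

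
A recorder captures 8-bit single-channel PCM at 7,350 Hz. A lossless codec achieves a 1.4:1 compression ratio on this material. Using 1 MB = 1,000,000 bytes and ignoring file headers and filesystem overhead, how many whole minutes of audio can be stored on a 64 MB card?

Uncompressed byte rate = 7,350 × 1 × 1 = 7,350 bytes/s.
After 1.4:1 compression, effective rate ≈ 5250 bytes/s.
Capacity = 64 × 1,000,000 = 64,000,000 bytes.
64,000,000 / effective rate ≈ 12190.48 s → 203 minutes.

203 minutes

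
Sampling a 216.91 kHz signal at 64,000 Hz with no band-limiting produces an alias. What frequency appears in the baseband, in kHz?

24.91 kHz

Nyquist = 64,000/2 = 32,000 Hz; 216,910 Hz exceeds it.
Alias = |216,910 − 3×64,000| = |216,910 − 192,000| = 24,910 Hz = 24.91 kHz.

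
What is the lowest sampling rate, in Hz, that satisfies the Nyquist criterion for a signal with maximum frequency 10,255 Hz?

Minimum sample rate = 2 × 10,255 Hz = 20,510 Hz.

20,510 Hz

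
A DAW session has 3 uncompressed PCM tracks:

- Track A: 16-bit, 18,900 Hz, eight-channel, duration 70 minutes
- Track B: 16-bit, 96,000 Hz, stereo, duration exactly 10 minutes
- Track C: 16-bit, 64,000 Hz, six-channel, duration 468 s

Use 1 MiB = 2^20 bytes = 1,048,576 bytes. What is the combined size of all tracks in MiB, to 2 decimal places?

1773.74 MiB

Track A: 70 minutes = 4,200 s; 18,900 × 4,200 × 2 × 8 = 1,270,080,000 bytes.
Track B: exactly 10 minutes = 600 s; 96,000 × 600 × 2 × 2 = 230,400,000 bytes.
Track C: 64,000 × 468 × 2 × 6 = 359,424,000 bytes.
Total = 1,859,904,000 bytes = 1773.74 MiB.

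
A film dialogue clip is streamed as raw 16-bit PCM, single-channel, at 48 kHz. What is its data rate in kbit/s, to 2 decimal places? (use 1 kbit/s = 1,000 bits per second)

Bit rate = 48,000 × 16 × 1 = 768,000 bits/s.
= 768.00 kbit/s.

768.00 kbit/s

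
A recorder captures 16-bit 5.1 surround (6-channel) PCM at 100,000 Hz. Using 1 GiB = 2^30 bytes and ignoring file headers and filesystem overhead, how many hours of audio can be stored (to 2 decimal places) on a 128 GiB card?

31.81 hours

Uncompressed byte rate = 100,000 × 2 × 6 = 1,200,000 bytes/s.
Capacity = 128 × 1,073,741,824 = 137,438,953,472 bytes.
137,438,953,472 / 1,200,000 ≈ 114532.46 s → 31.81 hours.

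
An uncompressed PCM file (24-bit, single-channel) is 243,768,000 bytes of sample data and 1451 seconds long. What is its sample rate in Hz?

Bytes = sample_rate × seconds × bytes_per_sample × channels.
sample_rate = 243,768,000 / (1,451 × 3 × 1) = 243,768,000 / 4,353 = 56,000 Hz.

56,000 Hz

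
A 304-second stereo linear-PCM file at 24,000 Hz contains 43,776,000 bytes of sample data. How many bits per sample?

24 bits

Bytes per sample = 43,776,000 / (24,000 × 304 × 2) = 43,776,000 / 14,592,000 = 3.
Bit depth = 3 × 8 = 24 bits.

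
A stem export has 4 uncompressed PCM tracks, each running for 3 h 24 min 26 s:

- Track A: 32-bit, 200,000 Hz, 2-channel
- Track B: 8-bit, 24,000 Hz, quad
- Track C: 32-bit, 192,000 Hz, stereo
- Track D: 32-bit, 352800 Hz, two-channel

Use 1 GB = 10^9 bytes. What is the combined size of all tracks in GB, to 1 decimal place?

3 h 24 min 26 s = 12,266 s.
Track A: 200,000 × 12,266 × 4 × 2 = 19,625,600,000 bytes.
Track B: 24,000 × 12,266 × 1 × 4 = 1,177,536,000 bytes.
Track C: 192,000 × 12,266 × 4 × 2 = 18,840,576,000 bytes.
Track D: 352,800 × 12,266 × 4 × 2 = 34,619,558,400 bytes.
Total = 74,263,270,400 bytes = 74.3 GB.

74.3 GB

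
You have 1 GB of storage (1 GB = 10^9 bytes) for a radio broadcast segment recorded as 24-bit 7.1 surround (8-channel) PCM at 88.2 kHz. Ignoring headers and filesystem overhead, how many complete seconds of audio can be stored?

Uncompressed byte rate = 88,200 × 3 × 8 = 2,116,800 bytes/s.
Capacity = 1 × 1,000,000,000 = 1,000,000,000 bytes.
1,000,000,000 / 2,116,800 ≈ 472.41 s → 472 seconds.

472 seconds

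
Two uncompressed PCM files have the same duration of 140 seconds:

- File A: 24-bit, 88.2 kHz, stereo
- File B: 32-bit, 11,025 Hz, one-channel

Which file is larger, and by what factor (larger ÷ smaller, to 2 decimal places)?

File A, by a factor of 12.00

File A: 88,200 × 3 × 2 = 529,200 bytes/s.
File B: 11,025 × 4 × 1 = 44,100 bytes/s.
File A is larger; ratio = 74,088,000 / 6,174,000 = 12.00.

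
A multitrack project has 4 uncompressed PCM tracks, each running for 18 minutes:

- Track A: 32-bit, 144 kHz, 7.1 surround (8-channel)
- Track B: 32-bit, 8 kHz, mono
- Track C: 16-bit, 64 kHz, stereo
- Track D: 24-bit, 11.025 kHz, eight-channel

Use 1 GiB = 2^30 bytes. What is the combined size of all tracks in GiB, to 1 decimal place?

18 minutes = 1,080 s.
Track A: 144,000 × 1,080 × 4 × 8 = 4,976,640,000 bytes.
Track B: 8,000 × 1,080 × 4 × 1 = 34,560,000 bytes.
Track C: 64,000 × 1,080 × 2 × 2 = 276,480,000 bytes.
Track D: 11,025 × 1,080 × 3 × 8 = 285,768,000 bytes.
Total = 5,573,448,000 bytes = 5.2 GiB.

5.2 GiB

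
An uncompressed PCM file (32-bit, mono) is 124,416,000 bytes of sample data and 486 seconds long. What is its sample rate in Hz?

Bytes = sample_rate × seconds × bytes_per_sample × channels.
sample_rate = 124,416,000 / (486 × 4 × 1) = 124,416,000 / 1,944 = 64,000 Hz.

64,000 Hz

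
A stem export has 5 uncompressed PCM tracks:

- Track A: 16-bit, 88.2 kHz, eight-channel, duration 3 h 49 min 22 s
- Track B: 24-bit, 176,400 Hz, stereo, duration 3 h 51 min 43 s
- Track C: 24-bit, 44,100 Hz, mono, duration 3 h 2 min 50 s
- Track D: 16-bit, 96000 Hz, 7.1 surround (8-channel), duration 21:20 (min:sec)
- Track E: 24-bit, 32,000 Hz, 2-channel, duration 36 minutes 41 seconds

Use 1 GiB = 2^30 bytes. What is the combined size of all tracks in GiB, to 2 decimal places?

Track A: 3 h 49 min 22 s = 13,762 s; 88,200 × 13,762 × 2 × 8 = 19,420,934,400 bytes.
Track B: 3 h 51 min 43 s = 13,903 s; 176,400 × 13,903 × 3 × 2 = 14,714,935,200 bytes.
Track C: 3 h 2 min 50 s = 10,970 s; 44,100 × 10,970 × 3 × 1 = 1,451,331,000 bytes.
Track D: 21:20 (min:sec) = 1,280 s; 96,000 × 1,280 × 2 × 8 = 1,966,080,000 bytes.
Track E: 36 minutes 41 seconds = 2,201 s; 32,000 × 2,201 × 3 × 2 = 422,592,000 bytes.
Total = 37,975,872,600 bytes = 35.37 GiB.

35.37 GiB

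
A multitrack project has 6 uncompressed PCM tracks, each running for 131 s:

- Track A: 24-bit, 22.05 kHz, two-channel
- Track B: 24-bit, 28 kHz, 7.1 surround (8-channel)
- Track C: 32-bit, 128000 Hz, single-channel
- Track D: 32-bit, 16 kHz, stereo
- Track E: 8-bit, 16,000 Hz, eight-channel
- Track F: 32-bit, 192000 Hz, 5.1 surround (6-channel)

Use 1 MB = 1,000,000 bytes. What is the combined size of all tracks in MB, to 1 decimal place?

Track A: 22,050 × 131 × 3 × 2 = 17,331,300 bytes.
Track B: 28,000 × 131 × 3 × 8 = 88,032,000 bytes.
Track C: 128,000 × 131 × 4 × 1 = 67,072,000 bytes.
Track D: 16,000 × 131 × 4 × 2 = 16,768,000 bytes.
Track E: 16,000 × 131 × 1 × 8 = 16,768,000 bytes.
Track F: 192,000 × 131 × 4 × 6 = 603,648,000 bytes.
Total = 809,619,300 bytes = 809.6 MB.

809.6 MB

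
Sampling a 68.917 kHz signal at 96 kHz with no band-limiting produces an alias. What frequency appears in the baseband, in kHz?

27.083 kHz

Nyquist = 96,000/2 = 48,000 Hz; 68,917 Hz exceeds it.
Alias = |68,917 − 1×96,000| = |68,917 − 96,000| = 27,083 Hz = 27.083 kHz.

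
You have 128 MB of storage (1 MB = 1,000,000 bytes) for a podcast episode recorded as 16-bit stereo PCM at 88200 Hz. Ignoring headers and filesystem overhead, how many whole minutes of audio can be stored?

6 minutes

Uncompressed byte rate = 88,200 × 2 × 2 = 352,800 bytes/s.
Capacity = 128 × 1,000,000 = 128,000,000 bytes.
128,000,000 / 352,800 ≈ 362.81 s → 6 minutes.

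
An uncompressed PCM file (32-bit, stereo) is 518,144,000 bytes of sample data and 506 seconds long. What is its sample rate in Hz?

128,000 Hz

Bytes = sample_rate × seconds × bytes_per_sample × channels.
sample_rate = 518,144,000 / (506 × 4 × 2) = 518,144,000 / 4,048 = 128,000 Hz.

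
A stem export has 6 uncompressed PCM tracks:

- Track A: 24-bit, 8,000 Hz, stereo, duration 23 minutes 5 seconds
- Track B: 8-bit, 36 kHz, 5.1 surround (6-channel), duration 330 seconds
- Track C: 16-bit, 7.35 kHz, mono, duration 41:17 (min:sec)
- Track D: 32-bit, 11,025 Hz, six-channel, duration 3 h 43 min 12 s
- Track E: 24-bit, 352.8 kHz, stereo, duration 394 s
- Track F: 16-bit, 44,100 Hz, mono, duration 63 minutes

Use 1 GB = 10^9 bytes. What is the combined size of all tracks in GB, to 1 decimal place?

4.9 GB

Track A: 23 minutes 5 seconds = 1,385 s; 8,000 × 1,385 × 3 × 2 = 66,480,000 bytes.
Track B: 36,000 × 330 × 1 × 6 = 71,280,000 bytes.
Track C: 41:17 (min:sec) = 2,477 s; 7,350 × 2,477 × 2 × 1 = 36,411,900 bytes.
Track D: 3 h 43 min 12 s = 13,392 s; 11,025 × 13,392 × 4 × 6 = 3,543,523,200 bytes.
Track E: 352,800 × 394 × 3 × 2 = 834,019,200 bytes.
Track F: 63 minutes = 3,780 s; 44,100 × 3,780 × 2 × 1 = 333,396,000 bytes.
Total = 4,885,110,300 bytes = 4.9 GB.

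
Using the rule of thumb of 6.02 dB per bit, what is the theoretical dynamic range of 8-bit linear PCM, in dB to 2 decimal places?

8 × 6.02 = 48.16 dB.

48.16 dB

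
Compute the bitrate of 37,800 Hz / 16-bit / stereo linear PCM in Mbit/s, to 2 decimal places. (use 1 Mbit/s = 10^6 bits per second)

Bit rate = 37,800 × 16 × 2 = 1,209,600 bits/s.
= 1.21 Mbit/s.

1.21 Mbit/s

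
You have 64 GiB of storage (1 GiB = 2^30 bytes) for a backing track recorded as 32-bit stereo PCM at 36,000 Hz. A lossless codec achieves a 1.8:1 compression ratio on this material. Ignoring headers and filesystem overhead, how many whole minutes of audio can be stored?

7,158 minutes

Uncompressed byte rate = 36,000 × 4 × 2 = 288,000 bytes/s.
After 1.8:1 compression, effective rate ≈ 160000 bytes/s.
Capacity = 64 × 1,073,741,824 = 68,719,476,736 bytes.
68,719,476,736 / effective rate ≈ 429496.73 s → 7,158 minutes.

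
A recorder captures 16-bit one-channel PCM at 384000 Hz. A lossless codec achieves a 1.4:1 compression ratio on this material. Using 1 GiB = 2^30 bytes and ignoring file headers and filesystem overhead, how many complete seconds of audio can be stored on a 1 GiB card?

1,957 seconds

Uncompressed byte rate = 384,000 × 2 × 1 = 768,000 bytes/s.
After 1.4:1 compression, effective rate ≈ 548571.43 bytes/s.
Capacity = 1 × 1,073,741,824 = 1,073,741,824 bytes.
1,073,741,824 / effective rate ≈ 1957.34 s → 1,957 seconds.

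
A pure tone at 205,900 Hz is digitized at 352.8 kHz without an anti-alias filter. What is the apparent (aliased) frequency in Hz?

146,900 Hz

Nyquist = 352,800/2 = 176,400 Hz; 205,900 Hz exceeds it.
Alias = |205,900 − 1×352,800| = |205,900 − 352,800| = 146,900 Hz.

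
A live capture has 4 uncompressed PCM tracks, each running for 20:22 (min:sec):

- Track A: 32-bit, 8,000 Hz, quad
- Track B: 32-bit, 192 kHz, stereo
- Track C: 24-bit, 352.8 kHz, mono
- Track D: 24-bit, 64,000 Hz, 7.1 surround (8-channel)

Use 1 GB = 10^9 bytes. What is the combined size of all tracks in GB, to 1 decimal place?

5.2 GB

20:22 (min:sec) = 1,222 s.
Track A: 8,000 × 1,222 × 4 × 4 = 156,416,000 bytes.
Track B: 192,000 × 1,222 × 4 × 2 = 1,876,992,000 bytes.
Track C: 352,800 × 1,222 × 3 × 1 = 1,293,364,800 bytes.
Track D: 64,000 × 1,222 × 3 × 8 = 1,876,992,000 bytes.
Total = 5,203,764,800 bytes = 5.2 GB.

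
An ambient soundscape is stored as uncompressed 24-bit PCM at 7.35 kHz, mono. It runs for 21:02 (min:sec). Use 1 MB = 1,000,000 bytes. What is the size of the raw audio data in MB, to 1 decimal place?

27.8 MB

Duration = 21:02 (min:sec) = 1,262 s.
Bytes = 7,350 samples/s × 1,262 s × 3 bytes/sample × 1 ch = 27,827,100 bytes.
27,827,100 / 1,000,000 = 27.8 MB.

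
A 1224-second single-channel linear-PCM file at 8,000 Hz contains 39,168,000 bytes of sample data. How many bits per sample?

Bytes per sample = 39,168,000 / (8,000 × 1,224 × 1) = 39,168,000 / 9,792,000 = 4.
Bit depth = 4 × 8 = 32 bits.

32 bits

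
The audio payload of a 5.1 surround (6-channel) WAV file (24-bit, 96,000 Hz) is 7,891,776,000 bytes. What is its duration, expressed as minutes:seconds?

Byte rate = 96,000 × 3 × 6 = 1,728,000 bytes/s.
Duration = 7,891,776,000 / 1,728,000 = 4,567 s.
4,567 s = 76:07.

76:07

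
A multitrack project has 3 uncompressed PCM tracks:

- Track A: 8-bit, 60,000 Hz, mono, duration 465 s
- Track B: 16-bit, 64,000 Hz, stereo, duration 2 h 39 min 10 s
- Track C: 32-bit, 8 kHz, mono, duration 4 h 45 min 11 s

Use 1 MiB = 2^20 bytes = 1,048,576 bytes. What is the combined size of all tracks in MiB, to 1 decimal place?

2880.3 MiB

Track A: 60,000 × 465 × 1 × 1 = 27,900,000 bytes.
Track B: 2 h 39 min 10 s = 9,550 s; 64,000 × 9,550 × 2 × 2 = 2,444,800,000 bytes.
Track C: 4 h 45 min 11 s = 17,111 s; 8,000 × 17,111 × 4 × 1 = 547,552,000 bytes.
Total = 3,020,252,000 bytes = 2880.3 MiB.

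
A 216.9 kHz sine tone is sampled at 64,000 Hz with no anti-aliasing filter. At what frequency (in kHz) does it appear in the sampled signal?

Nyquist = 64,000/2 = 32,000 Hz; 216,900 Hz exceeds it.
Alias = |216,900 − 3×64,000| = |216,900 − 192,000| = 24,900 Hz = 24.9 kHz.

24.9 kHz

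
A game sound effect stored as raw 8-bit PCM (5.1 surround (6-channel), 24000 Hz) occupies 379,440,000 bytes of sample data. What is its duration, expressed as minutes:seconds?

43:55

Byte rate = 24,000 × 1 × 6 = 144,000 bytes/s.
Duration = 379,440,000 / 144,000 = 2,635 s.
2,635 s = 43:55.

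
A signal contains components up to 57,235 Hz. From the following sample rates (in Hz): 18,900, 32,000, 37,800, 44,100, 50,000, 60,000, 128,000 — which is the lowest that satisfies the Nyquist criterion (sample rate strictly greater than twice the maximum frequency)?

128,000 Hz

Need sample rate > 2 × 57,235 = 114,470 Hz.
Lowest listed rate above 114,470 Hz is 128,000 Hz.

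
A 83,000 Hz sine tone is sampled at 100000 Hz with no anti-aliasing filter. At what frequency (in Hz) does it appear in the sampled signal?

Nyquist = 100,000/2 = 50,000 Hz; 83,000 Hz exceeds it.
Alias = |83,000 − 1×100,000| = |83,000 − 100,000| = 17,000 Hz.

17,000 Hz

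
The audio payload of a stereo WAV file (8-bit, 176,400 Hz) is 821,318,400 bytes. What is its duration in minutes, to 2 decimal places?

Byte rate = 176,400 × 1 × 2 = 352,800 bytes/s.
Duration = 821,318,400 / 352,800 = 2,328 s.
2,328 s / 60 = 38.80 minutes.

38.80 minutes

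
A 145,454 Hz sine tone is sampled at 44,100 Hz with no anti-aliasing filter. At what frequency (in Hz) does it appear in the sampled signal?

13,154 Hz

Nyquist = 44,100/2 = 22,050 Hz; 145,454 Hz exceeds it.
Alias = |145,454 − 3×44,100| = |145,454 − 132,300| = 13,154 Hz.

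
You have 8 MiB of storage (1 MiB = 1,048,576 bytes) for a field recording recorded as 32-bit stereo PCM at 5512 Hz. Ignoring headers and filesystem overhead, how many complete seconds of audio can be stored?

Uncompressed byte rate = 5,512 × 4 × 2 = 44,096 bytes/s.
Capacity = 8 × 1,048,576 = 8,388,608 bytes.
8,388,608 / 44,096 ≈ 190.24 s → 190 seconds.

190 seconds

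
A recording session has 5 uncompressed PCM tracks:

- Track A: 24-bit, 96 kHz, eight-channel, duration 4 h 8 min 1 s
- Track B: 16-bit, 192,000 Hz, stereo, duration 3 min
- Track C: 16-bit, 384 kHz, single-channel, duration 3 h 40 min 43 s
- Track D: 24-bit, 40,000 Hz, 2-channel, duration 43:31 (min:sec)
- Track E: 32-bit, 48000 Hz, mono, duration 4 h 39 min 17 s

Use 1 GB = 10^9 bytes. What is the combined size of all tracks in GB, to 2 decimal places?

Track A: 4 h 8 min 1 s = 14,881 s; 96,000 × 14,881 × 3 × 8 = 34,285,824,000 bytes.
Track B: 3 min = 180 s; 192,000 × 180 × 2 × 2 = 138,240,000 bytes.
Track C: 3 h 40 min 43 s = 13,243 s; 384,000 × 13,243 × 2 × 1 = 10,170,624,000 bytes.
Track D: 43:31 (min:sec) = 2,611 s; 40,000 × 2,611 × 3 × 2 = 626,640,000 bytes.
Track E: 4 h 39 min 17 s = 16,757 s; 48,000 × 16,757 × 4 × 1 = 3,217,344,000 bytes.
Total = 48,438,672,000 bytes = 48.44 GB.

48.44 GB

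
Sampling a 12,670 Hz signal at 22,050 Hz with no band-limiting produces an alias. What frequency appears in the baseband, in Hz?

Nyquist = 22,050/2 = 11,025 Hz; 12,670 Hz exceeds it.
Alias = |12,670 − 1×22,050| = |12,670 − 22,050| = 9,380 Hz.

9,380 Hz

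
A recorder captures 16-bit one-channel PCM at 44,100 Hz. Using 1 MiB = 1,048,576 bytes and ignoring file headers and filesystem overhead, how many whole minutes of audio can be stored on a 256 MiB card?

Uncompressed byte rate = 44,100 × 2 × 1 = 88,200 bytes/s.
Capacity = 256 × 1,048,576 = 268,435,456 bytes.
268,435,456 / 88,200 ≈ 3043.49 s → 50 minutes.

50 minutes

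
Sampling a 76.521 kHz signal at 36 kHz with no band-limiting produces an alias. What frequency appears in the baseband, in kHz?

4.521 kHz

Nyquist = 36,000/2 = 18,000 Hz; 76,521 Hz exceeds it.
Alias = |76,521 − 2×36,000| = |76,521 − 72,000| = 4,521 Hz = 4.521 kHz.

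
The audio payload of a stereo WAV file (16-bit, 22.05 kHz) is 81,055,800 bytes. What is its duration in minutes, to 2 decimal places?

Byte rate = 22,050 × 2 × 2 = 88,200 bytes/s.
Duration = 81,055,800 / 88,200 = 919 s.
919 s / 60 = 15.32 minutes.

15.32 minutes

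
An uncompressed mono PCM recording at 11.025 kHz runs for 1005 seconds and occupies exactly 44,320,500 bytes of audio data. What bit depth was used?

32 bits

Bytes per sample = 44,320,500 / (11,025 × 1,005 × 1) = 44,320,500 / 11,080,125 = 4.
Bit depth = 4 × 8 = 32 bits.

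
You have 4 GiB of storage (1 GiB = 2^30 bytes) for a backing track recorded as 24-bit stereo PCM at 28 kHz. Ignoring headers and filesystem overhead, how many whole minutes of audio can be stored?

426 minutes

Uncompressed byte rate = 28,000 × 3 × 2 = 168,000 bytes/s.
Capacity = 4 × 1,073,741,824 = 4,294,967,296 bytes.
4,294,967,296 / 168,000 ≈ 25565.28 s → 426 minutes.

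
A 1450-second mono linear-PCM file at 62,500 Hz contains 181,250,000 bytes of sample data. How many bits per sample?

16 bits

Bytes per sample = 181,250,000 / (62,500 × 1,450 × 1) = 181,250,000 / 90,625,000 = 2.
Bit depth = 2 × 8 = 16 bits.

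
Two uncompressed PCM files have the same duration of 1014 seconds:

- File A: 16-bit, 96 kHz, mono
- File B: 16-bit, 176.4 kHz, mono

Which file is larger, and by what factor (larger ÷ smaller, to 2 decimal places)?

File A: 96,000 × 2 × 1 = 192,000 bytes/s.
File B: 176,400 × 2 × 1 = 352,800 bytes/s.
File B is larger; ratio = 357,739,200 / 194,688,000 = 1.84.

File B, by a factor of 1.84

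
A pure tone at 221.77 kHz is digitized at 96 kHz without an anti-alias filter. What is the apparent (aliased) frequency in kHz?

29.77 kHz

Nyquist = 96,000/2 = 48,000 Hz; 221,770 Hz exceeds it.
Alias = |221,770 − 2×96,000| = |221,770 − 192,000| = 29,770 Hz = 29.77 kHz.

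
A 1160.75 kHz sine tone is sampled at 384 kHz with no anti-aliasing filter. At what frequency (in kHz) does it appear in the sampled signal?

8.75 kHz

Nyquist = 384,000/2 = 192,000 Hz; 1,160,750 Hz exceeds it.
Alias = |1,160,750 − 3×384,000| = |1,160,750 − 1,152,000| = 8,750 Hz = 8.75 kHz.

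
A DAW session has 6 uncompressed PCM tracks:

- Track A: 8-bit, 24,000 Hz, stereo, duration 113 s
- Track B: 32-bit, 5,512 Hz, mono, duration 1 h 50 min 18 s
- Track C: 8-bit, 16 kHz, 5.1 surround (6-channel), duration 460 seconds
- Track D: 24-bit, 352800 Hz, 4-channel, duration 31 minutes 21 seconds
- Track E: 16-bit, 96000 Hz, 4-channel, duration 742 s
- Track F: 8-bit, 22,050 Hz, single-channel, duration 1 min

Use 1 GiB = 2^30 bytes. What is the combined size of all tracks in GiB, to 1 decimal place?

8.1 GiB

Track A: 24,000 × 113 × 1 × 2 = 5,424,000 bytes.
Track B: 1 h 50 min 18 s = 6,618 s; 5,512 × 6,618 × 4 × 1 = 145,913,664 bytes.
Track C: 16,000 × 460 × 1 × 6 = 44,160,000 bytes.
Track D: 31 minutes 21 seconds = 1,881 s; 352,800 × 1,881 × 3 × 4 = 7,963,401,600 bytes.
Track E: 96,000 × 742 × 2 × 4 = 569,856,000 bytes.
Track F: 1 min = 60 s; 22,050 × 60 × 1 × 1 = 1,323,000 bytes.
Total = 8,730,078,264 bytes = 8.1 GiB.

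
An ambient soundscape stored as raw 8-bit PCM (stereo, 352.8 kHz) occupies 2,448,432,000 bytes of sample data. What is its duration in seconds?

3,470 seconds

Byte rate = 352,800 × 1 × 2 = 705,600 bytes/s.
Duration = 2,448,432,000 / 705,600 = 3,470 s.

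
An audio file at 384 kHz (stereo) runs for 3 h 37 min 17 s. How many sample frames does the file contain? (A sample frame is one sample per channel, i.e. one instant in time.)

5,006,208,000 sample frames

3 h 37 min 17 s = 13,037 s.
384,000 samples/s × 13,037 s = 5,006,208,000 frames.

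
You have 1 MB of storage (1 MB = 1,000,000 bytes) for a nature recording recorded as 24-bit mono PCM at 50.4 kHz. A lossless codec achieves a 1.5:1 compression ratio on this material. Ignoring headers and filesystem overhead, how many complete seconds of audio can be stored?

9 seconds

Uncompressed byte rate = 50,400 × 3 × 1 = 151,200 bytes/s.
After 1.5:1 compression, effective rate ≈ 100800 bytes/s.
Capacity = 1 × 1,000,000 = 1,000,000 bytes.
1,000,000 / effective rate ≈ 9.92 s → 9 seconds.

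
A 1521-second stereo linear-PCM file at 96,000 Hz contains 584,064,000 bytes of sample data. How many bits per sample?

Bytes per sample = 584,064,000 / (96,000 × 1,521 × 2) = 584,064,000 / 292,032,000 = 2.
Bit depth = 2 × 8 = 16 bits.

16 bits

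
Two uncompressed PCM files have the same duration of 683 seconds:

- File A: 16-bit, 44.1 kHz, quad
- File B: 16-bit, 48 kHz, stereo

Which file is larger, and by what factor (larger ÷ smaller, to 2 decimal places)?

File A: 44,100 × 2 × 4 = 352,800 bytes/s.
File B: 48,000 × 2 × 2 = 192,000 bytes/s.
File A is larger; ratio = 240,962,400 / 131,136,000 = 1.84.

File A, by a factor of 1.84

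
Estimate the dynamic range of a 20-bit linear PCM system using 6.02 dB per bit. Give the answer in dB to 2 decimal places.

20 × 6.02 = 120.40 dB.

120.40 dB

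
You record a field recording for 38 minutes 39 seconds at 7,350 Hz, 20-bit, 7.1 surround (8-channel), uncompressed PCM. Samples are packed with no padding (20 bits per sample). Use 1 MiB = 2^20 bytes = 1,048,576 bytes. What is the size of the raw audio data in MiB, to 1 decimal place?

Duration = 38 minutes 39 seconds = 2,319 s.
Bits = 7,350 × 2,319 × 20 × 8 = 2,727,144,000 bits = 340,893,000 bytes.
340,893,000 / 1,048,576 = 325.1 MiB.

325.1 MiB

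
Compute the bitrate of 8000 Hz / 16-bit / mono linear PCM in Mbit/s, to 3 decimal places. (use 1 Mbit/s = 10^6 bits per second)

0.128 Mbit/s

Bit rate = 8,000 × 16 × 1 = 128,000 bits/s.
= 0.128 Mbit/s.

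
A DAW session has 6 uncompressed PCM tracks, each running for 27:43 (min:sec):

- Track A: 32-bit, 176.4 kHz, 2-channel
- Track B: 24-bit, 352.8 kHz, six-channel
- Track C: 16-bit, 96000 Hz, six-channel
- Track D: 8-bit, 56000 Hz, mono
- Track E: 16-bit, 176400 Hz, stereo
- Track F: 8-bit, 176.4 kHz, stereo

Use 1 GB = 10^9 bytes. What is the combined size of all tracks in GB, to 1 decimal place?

27:43 (min:sec) = 1,663 s.
Track A: 176,400 × 1,663 × 4 × 2 = 2,346,825,600 bytes.
Track B: 352,800 × 1,663 × 3 × 6 = 10,560,715,200 bytes.
Track C: 96,000 × 1,663 × 2 × 6 = 1,915,776,000 bytes.
Track D: 56,000 × 1,663 × 1 × 1 = 93,128,000 bytes.
Track E: 176,400 × 1,663 × 2 × 2 = 1,173,412,800 bytes.
Track F: 176,400 × 1,663 × 1 × 2 = 586,706,400 bytes.
Total = 16,676,564,000 bytes = 16.7 GB.

16.7 GB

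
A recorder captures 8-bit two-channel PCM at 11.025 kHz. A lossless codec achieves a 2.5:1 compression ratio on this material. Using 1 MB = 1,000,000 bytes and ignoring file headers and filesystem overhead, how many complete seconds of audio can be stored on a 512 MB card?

Uncompressed byte rate = 11,025 × 1 × 2 = 22,050 bytes/s.
After 2.5:1 compression, effective rate ≈ 8820 bytes/s.
Capacity = 512 × 1,000,000 = 512,000,000 bytes.
512,000,000 / effective rate ≈ 58049.89 s → 58,049 seconds.

58,049 seconds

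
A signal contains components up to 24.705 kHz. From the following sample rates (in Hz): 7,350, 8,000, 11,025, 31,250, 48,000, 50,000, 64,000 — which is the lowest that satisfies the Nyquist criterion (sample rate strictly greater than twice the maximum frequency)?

Need sample rate > 2 × 24,705 = 49,410 Hz.
Lowest listed rate above 49,410 Hz is 50,000 Hz.

50,000 Hz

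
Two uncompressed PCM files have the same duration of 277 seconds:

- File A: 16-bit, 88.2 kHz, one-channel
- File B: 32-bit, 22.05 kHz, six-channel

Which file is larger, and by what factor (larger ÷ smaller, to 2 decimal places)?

File A: 88,200 × 2 × 1 = 176,400 bytes/s.
File B: 22,050 × 4 × 6 = 529,200 bytes/s.
File B is larger; ratio = 146,588,400 / 48,862,800 = 3.00.

File B, by a factor of 3.00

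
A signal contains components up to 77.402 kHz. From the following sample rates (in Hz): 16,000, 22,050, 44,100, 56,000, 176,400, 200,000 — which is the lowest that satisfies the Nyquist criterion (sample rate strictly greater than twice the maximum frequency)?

Need sample rate > 2 × 77,402 = 154,804 Hz.
Lowest listed rate above 154,804 Hz is 176,400 Hz.

176,400 Hz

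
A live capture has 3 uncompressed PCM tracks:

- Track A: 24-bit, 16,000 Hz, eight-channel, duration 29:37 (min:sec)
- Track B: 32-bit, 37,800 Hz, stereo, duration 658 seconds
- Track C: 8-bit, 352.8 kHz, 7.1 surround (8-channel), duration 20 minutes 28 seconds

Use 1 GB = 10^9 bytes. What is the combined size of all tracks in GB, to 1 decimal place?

Track A: 29:37 (min:sec) = 1,777 s; 16,000 × 1,777 × 3 × 8 = 682,368,000 bytes.
Track B: 37,800 × 658 × 4 × 2 = 198,979,200 bytes.
Track C: 20 minutes 28 seconds = 1,228 s; 352,800 × 1,228 × 1 × 8 = 3,465,907,200 bytes.
Total = 4,347,254,400 bytes = 4.3 GB.

4.3 GB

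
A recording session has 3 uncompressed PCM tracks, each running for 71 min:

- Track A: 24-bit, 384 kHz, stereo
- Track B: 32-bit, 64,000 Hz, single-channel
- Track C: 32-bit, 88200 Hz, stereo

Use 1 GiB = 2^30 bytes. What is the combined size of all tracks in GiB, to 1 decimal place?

13.0 GiB

71 min = 4,260 s.
Track A: 384,000 × 4,260 × 3 × 2 = 9,815,040,000 bytes.
Track B: 64,000 × 4,260 × 4 × 1 = 1,090,560,000 bytes.
Track C: 88,200 × 4,260 × 4 × 2 = 3,005,856,000 bytes.
Total = 13,911,456,000 bytes = 13.0 GiB.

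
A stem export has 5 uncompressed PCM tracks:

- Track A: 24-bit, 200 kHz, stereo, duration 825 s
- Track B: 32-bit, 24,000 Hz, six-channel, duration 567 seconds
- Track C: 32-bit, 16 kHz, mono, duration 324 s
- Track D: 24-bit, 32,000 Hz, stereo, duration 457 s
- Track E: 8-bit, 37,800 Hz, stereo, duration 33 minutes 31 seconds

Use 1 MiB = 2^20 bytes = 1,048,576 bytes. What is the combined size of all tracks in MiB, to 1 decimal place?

1504.0 MiB

Track A: 200,000 × 825 × 3 × 2 = 990,000,000 bytes.
Track B: 24,000 × 567 × 4 × 6 = 326,592,000 bytes.
Track C: 16,000 × 324 × 4 × 1 = 20,736,000 bytes.
Track D: 32,000 × 457 × 3 × 2 = 87,744,000 bytes.
Track E: 33 minutes 31 seconds = 2,011 s; 37,800 × 2,011 × 1 × 2 = 152,031,600 bytes.
Total = 1,577,103,600 bytes = 1504.0 MiB.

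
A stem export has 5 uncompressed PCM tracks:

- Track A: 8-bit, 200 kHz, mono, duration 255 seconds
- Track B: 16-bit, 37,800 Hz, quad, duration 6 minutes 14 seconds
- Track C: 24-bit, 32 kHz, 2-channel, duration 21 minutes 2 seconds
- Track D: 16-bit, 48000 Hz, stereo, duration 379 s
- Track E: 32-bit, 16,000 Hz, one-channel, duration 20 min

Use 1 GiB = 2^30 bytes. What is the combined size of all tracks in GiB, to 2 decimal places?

Track A: 200,000 × 255 × 1 × 1 = 51,000,000 bytes.
Track B: 6 minutes 14 seconds = 374 s; 37,800 × 374 × 2 × 4 = 113,097,600 bytes.
Track C: 21 minutes 2 seconds = 1,262 s; 32,000 × 1,262 × 3 × 2 = 242,304,000 bytes.
Track D: 48,000 × 379 × 2 × 2 = 72,768,000 bytes.
Track E: 20 min = 1,200 s; 16,000 × 1,200 × 4 × 1 = 76,800,000 bytes.
Total = 555,969,600 bytes = 0.52 GiB.

0.52 GiB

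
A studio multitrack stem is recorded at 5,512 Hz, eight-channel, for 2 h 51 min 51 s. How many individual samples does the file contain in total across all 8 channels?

2 h 51 min 51 s = 10,311 s.
5,512 × 10,311 s × 8 ch = 454,673,856 samples.

454,673,856 samples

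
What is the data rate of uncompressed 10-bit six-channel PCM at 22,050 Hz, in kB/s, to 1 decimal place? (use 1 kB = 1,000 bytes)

165.4 kB/s

Bit rate = 22,050 × 10 × 6 = 1,323,000 bits/s.
1,323,000 / 8 = 165,375 B/s = 165.4 kB/s.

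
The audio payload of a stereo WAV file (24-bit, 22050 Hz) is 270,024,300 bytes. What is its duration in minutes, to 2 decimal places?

Byte rate = 22,050 × 3 × 2 = 132,300 bytes/s.
Duration = 270,024,300 / 132,300 = 2,041 s.
2,041 s / 60 = 34.02 minutes.

34.02 minutes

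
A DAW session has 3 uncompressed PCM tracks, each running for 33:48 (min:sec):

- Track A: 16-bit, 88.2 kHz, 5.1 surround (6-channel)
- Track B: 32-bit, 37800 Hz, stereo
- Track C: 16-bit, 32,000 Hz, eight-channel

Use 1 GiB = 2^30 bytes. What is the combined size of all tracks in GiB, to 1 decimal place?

3.5 GiB

33:48 (min:sec) = 2,028 s.
Track A: 88,200 × 2,028 × 2 × 6 = 2,146,435,200 bytes.
Track B: 37,800 × 2,028 × 4 × 2 = 613,267,200 bytes.
Track C: 32,000 × 2,028 × 2 × 8 = 1,038,336,000 bytes.
Total = 3,798,038,400 bytes = 3.5 GiB.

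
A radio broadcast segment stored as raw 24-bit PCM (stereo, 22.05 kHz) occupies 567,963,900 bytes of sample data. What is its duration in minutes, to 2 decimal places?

71.55 minutes

Byte rate = 22,050 × 3 × 2 = 132,300 bytes/s.
Duration = 567,963,900 / 132,300 = 4,293 s.
4,293 s / 60 = 71.55 minutes.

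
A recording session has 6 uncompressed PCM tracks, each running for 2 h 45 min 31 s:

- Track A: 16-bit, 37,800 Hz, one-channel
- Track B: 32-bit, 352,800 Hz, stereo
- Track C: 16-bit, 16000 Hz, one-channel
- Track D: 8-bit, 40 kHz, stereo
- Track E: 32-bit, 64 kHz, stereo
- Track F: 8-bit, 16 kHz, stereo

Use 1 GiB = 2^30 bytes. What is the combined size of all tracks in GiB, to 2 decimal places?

32.87 GiB

2 h 45 min 31 s = 9,931 s.
Track A: 37,800 × 9,931 × 2 × 1 = 750,783,600 bytes.
Track B: 352,800 × 9,931 × 4 × 2 = 28,029,254,400 bytes.
Track C: 16,000 × 9,931 × 2 × 1 = 317,792,000 bytes.
Track D: 40,000 × 9,931 × 1 × 2 = 794,480,000 bytes.
Track E: 64,000 × 9,931 × 4 × 2 = 5,084,672,000 bytes.
Track F: 16,000 × 9,931 × 1 × 2 = 317,792,000 bytes.
Total = 35,294,774,000 bytes = 32.87 GiB.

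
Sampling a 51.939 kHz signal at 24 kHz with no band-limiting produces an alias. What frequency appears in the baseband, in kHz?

Nyquist = 24,000/2 = 12,000 Hz; 51,939 Hz exceeds it.
Alias = |51,939 − 2×24,000| = |51,939 − 48,000| = 3,939 Hz = 3.939 kHz.

3.939 kHz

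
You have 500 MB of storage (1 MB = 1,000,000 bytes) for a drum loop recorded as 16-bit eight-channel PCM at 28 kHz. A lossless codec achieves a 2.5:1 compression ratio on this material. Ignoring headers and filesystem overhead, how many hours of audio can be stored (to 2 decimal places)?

Uncompressed byte rate = 28,000 × 2 × 8 = 448,000 bytes/s.
After 2.5:1 compression, effective rate ≈ 179200 bytes/s.
Capacity = 500 × 1,000,000 = 500,000,000 bytes.
500,000,000 / effective rate ≈ 2790.18 s → 0.78 hours.

0.78 hours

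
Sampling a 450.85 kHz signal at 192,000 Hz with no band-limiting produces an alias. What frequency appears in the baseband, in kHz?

Nyquist = 192,000/2 = 96,000 Hz; 450,850 Hz exceeds it.
Alias = |450,850 − 2×192,000| = |450,850 − 384,000| = 66,850 Hz = 66.85 kHz.

66.85 kHz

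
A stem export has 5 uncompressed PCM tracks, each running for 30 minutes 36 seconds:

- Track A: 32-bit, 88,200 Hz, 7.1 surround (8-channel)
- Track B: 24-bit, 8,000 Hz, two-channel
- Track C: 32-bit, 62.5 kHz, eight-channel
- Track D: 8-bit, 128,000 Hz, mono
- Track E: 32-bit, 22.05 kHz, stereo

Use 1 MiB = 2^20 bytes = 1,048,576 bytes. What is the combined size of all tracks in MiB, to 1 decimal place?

30 minutes 36 seconds = 1,836 s.
Track A: 88,200 × 1,836 × 4 × 8 = 5,181,926,400 bytes.
Track B: 8,000 × 1,836 × 3 × 2 = 88,128,000 bytes.
Track C: 62,500 × 1,836 × 4 × 8 = 3,672,000,000 bytes.
Track D: 128,000 × 1,836 × 1 × 1 = 235,008,000 bytes.
Track E: 22,050 × 1,836 × 4 × 2 = 323,870,400 bytes.
Total = 9,500,932,800 bytes = 9060.8 MiB.

9060.8 MiB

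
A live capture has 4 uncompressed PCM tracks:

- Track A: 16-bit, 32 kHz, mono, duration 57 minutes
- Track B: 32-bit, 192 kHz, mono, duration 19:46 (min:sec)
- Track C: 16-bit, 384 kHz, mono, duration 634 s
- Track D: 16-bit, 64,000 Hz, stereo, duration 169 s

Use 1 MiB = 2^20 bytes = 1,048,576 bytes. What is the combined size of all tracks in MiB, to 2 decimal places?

Track A: 57 minutes = 3,420 s; 32,000 × 3,420 × 2 × 1 = 218,880,000 bytes.
Track B: 19:46 (min:sec) = 1,186 s; 192,000 × 1,186 × 4 × 1 = 910,848,000 bytes.
Track C: 384,000 × 634 × 2 × 1 = 486,912,000 bytes.
Track D: 64,000 × 169 × 2 × 2 = 43,264,000 bytes.
Total = 1,659,904,000 bytes = 1583.01 MiB.

1583.01 MiB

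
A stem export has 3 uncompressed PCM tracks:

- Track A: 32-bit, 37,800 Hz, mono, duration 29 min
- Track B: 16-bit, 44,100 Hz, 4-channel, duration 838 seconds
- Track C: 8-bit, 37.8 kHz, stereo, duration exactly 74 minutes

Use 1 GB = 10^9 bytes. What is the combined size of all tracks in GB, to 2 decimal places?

0.89 GB

Track A: 29 min = 1,740 s; 37,800 × 1,740 × 4 × 1 = 263,088,000 bytes.
Track B: 44,100 × 838 × 2 × 4 = 295,646,400 bytes.
Track C: exactly 74 minutes = 4,440 s; 37,800 × 4,440 × 1 × 2 = 335,664,000 bytes.
Total = 894,398,400 bytes = 0.89 GB.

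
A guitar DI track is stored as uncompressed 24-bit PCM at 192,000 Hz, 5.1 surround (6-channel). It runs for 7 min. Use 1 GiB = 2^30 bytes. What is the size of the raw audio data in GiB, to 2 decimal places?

1.35 GiB

Duration = 7 min = 420 s.
Bytes = 192,000 samples/s × 420 s × 3 bytes/sample × 6 ch = 1,451,520,000 bytes.
1,451,520,000 / 1,073,741,824 = 1.35 GiB.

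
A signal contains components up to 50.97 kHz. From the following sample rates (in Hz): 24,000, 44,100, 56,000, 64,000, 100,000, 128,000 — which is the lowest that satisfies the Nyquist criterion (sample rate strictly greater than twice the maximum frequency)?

Need sample rate > 2 × 50,970 = 101,940 Hz.
Lowest listed rate above 101,940 Hz is 128,000 Hz.

128,000 Hz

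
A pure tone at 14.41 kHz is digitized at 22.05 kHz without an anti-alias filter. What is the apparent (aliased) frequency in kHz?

7.64 kHz

Nyquist = 22,050/2 = 11,025 Hz; 14,410 Hz exceeds it.
Alias = |14,410 − 1×22,050| = |14,410 − 22,050| = 7,640 Hz = 7.64 kHz.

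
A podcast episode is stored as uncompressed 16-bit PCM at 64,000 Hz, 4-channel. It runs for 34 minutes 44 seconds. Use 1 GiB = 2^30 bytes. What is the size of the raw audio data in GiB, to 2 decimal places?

Duration = 34 minutes 44 seconds = 2,084 s.
Bytes = 64,000 samples/s × 2,084 s × 2 bytes/sample × 4 ch = 1,067,008,000 bytes.
1,067,008,000 / 1,073,741,824 = 0.99 GiB.

0.99 GiB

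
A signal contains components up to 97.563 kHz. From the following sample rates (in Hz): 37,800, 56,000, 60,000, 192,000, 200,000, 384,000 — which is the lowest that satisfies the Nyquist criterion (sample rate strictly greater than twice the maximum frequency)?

200,000 Hz

Need sample rate > 2 × 97,563 = 195,126 Hz.
Lowest listed rate above 195,126 Hz is 200,000 Hz.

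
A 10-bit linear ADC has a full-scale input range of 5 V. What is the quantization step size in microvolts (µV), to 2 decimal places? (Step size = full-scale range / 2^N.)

5 V / 2^10 = 5 / 1,024 V = 4882.81 µV.

4882.81 µV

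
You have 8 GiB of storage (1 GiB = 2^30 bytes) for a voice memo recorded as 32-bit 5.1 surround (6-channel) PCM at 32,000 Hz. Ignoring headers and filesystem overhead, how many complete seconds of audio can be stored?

11,184 seconds

Uncompressed byte rate = 32,000 × 4 × 6 = 768,000 bytes/s.
Capacity = 8 × 1,073,741,824 = 8,589,934,592 bytes.
8,589,934,592 / 768,000 ≈ 11184.81 s → 11,184 seconds.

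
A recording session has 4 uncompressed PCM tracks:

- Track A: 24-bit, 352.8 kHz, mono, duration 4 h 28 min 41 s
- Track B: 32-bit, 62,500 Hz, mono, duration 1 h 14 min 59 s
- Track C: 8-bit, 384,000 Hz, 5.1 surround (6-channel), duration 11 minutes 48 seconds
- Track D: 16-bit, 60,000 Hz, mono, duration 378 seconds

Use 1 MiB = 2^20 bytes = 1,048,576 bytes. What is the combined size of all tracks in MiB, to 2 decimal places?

18943.60 MiB

Track A: 4 h 28 min 41 s = 16,121 s; 352,800 × 16,121 × 3 × 1 = 17,062,466,400 bytes.
Track B: 1 h 14 min 59 s = 4,499 s; 62,500 × 4,499 × 4 × 1 = 1,124,750,000 bytes.
Track C: 11 minutes 48 seconds = 708 s; 384,000 × 708 × 1 × 6 = 1,631,232,000 bytes.
Track D: 60,000 × 378 × 2 × 1 = 45,360,000 bytes.
Total = 19,863,808,400 bytes = 18943.60 MiB.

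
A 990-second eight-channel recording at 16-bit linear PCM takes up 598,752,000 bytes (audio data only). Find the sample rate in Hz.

Bytes = sample_rate × seconds × bytes_per_sample × channels.
sample_rate = 598,752,000 / (990 × 2 × 8) = 598,752,000 / 15,840 = 37,800 Hz.

37,800 Hz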